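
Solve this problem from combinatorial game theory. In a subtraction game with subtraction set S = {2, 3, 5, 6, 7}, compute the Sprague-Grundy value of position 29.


The subtraction set is S = {2, 3, 5, 6, 7}.
G(k) = mex{ G(k - s) : s in S, s <= k }. We compute iteratively: G(0) = 0.
G(1) = mex({}) = 0
G(2) = mex({0}) = 1
G(3) = mex({0}) = 1
G(4) = mex({0, 1}) = 2
G(5) = mex({0, 1}) = 2
G(6) = mex({0, 1, 2}) = 3
G(7) = mex({0, 1, 2}) = 3
G(8) = mex({0, 1, 2, 3}) = 4
G(9) = mex({1, 2, 3}) = 0
G(10) = mex({1, 2, 3, 4}) = 0
G(11) = mex({0, 2, 3, 4}) = 1
G(12) = mex({0, 2, 3}) = 1
G(13) = mex({0, 1, 3, 4}) = 2
G(14) = mex({0, 1, 3, 4}) = 2
G(15) = mex({0, 1, 2, 4}) = 3
Observe that G(9)..G(15) = 0, 0, 1, 1, 2, 2, 3 repeats G(0)..G(6) = 0, 0, 1, 1, 2, 2, 3.
For k >= max(S) = 7, G(k) is determined by the previous 7 values G(k-7)..G(k-1); a window of 7 consecutive values has recurred shifted by 9, so by induction G(k + 9) = G(k) for all k >= 0: the sequence is periodic from the start with period 9.
One period: G(0..8) = 0, 0, 1, 1, 2, 2, 3, 3, 4.
29 mod 9 = 2, so G(29) = G(2) = 1.

1


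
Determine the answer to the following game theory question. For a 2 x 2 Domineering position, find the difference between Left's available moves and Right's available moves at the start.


Board is 2 x 2 (rows x cols).
Left (vertical) placements: (rows-1) * cols = 1 * 2 = 2
Right (horizontal) placements: rows * (cols-1) = 2 * 1 = 2
Advantage = Left - Right = 2 - 2 = 0

0


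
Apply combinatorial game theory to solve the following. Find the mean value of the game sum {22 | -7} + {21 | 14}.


G1 = {22 | -7}, G2 = {21 | 14}
Each is a switch {a | b} with numbers a > b; its mean value is (a + b)/2, and mean value is additive over game sums: m(G1 + G2) = m(G1) + m(G2).
Mean of G1 = (22 + (-7))/2 = 15/2 = 15/2
Mean of G2 = (21 + (14))/2 = 35/2 = 35/2
Mean of G1 + G2 = 15/2 + 35/2 = 25

25


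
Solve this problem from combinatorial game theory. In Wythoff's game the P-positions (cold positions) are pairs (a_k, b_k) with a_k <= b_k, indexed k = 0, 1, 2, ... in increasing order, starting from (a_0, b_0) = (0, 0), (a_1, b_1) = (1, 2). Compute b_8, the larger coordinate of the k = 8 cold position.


By Wythoff's theorem, a_k = floor(k * phi) and b_k = floor(k * phi^2) = a_k + k, where phi = (1 + sqrt(5))/2 is the golden ratio.
phi = (1 + sqrt(5))/2 = 1.618034
phi^2 = phi + 1 = 2.618034
k = 8
k * phi^2 = 8 * 2.618034 = 20.944272
b_8 = floor(k * phi^2) = 20 (check: a_8 + k = 12 + 8 = 20)

20


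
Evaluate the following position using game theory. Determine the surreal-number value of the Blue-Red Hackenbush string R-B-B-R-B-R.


Edges (from ground): R-B-B-R-B-R
By Berlekamp's sign-expansion rule, a Blue-Red Hackenbush stalk has the value of the surreal number whose sign sequence is the edge sequence with B -> + and R -> -.
Sign sequence: -++-+-
Trace the sign expansion in the surreal number tree, starting from 0:
Edge 1: R (sign -) -> bounds (-inf, 0), value = -1
Edge 2: B (sign +) -> bounds (-1, 0), value = -1/2
Edge 3: B (sign +) -> bounds (-1/2, 0), value = -1/4
Edge 4: R (sign -) -> bounds (-1/2, -1/4), value = -3/8
Edge 5: B (sign +) -> bounds (-3/8, -1/4), value = -5/16
Edge 6: R (sign -) -> bounds (-3/8, -5/16), value = -11/32
Game value = -11/32

-11/32


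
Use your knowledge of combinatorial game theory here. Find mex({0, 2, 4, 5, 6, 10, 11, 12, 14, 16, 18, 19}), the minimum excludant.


Set = {0, 2, 4, 5, 6, 10, 11, 12, 14, 16, 18, 19}
0 is in the set.
1 is NOT in the set. This is the mex.
mex = 1

1


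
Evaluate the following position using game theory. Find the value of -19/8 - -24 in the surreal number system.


x = -19/8, y = -24
Converting to common denominator: 8
x = -19/8, y = -192/8
x - y = -19/8 - -24 = 173/8

173/8


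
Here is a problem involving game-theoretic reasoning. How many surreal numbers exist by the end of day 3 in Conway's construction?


Day 0: {|} = 0 is born. Count = 1.
Day n: the number of surreal numbers born by day n is 2^(n+1) - 1.
By day 0: 2^1 - 1 = 1
By day 1: 2^2 - 1 = 3
By day 2: 2^3 - 1 = 7
By day 3: 2^4 - 1 = 15
By day 3: 15 surreal numbers.

15


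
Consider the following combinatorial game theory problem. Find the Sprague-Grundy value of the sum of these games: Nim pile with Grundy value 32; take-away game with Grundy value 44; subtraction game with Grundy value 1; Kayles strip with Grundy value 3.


By the Sprague-Grundy theorem, the Grundy value of a sum of games is the XOR of individual Grundy values.
Nim pile: Grundy value = 32. Running XOR: 0 XOR 32 = 32
take-away game: Grundy value = 44. Running XOR: 32 XOR 44 = 12
subtraction game: Grundy value = 1. Running XOR: 12 XOR 1 = 13
Kayles strip: Grundy value = 3. Running XOR: 13 XOR 3 = 14
The combined Grundy value is 14.

14


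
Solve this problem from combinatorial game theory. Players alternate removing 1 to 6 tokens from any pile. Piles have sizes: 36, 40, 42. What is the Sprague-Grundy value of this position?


Subtraction set: {1, 2, 3, 4, 5, 6}
For this subtraction set, G(n) = n mod 7 (period = max + 1 = 7).
Pile 1 (size 36): G(36) = 36 mod 7 = 1
Pile 2 (size 40): G(40) = 40 mod 7 = 5
Pile 3 (size 42): G(42) = 42 mod 7 = 0
Total Grundy value = XOR of all: 1 XOR 5 XOR 0 = 4

4


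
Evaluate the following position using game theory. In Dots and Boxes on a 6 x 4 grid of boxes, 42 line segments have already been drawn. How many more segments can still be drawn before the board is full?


Grid: 6 x 4 boxes, i.e. 7 rows and 5 columns of dots.
Horizontal edges: (rows + 1) * cols = 7 * 4 = 28
Vertical edges: rows * (cols + 1) = 6 * 5 = 30
Total edges: 28 + 30 = 58
Edges drawn: 42
Remaining: 58 - 42 = 16

16


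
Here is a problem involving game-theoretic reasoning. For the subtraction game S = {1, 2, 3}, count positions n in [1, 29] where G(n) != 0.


Subtraction set S = {1, 2, 3}, so G(n) = n mod 4.
G(n) = 0 when n is a multiple of 4.
Multiples of 4 in [1, 29]: 7
N-positions (nonzero Grundy) = 29 - 7 = 22

22


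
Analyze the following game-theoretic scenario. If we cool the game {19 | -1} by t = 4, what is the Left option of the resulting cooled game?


Original game: {19 | -1} (a switch {a | b} with a > b).
Cooling by t (for t below the temperature (a - b)/2 = 10) taxes each move by t: {a | b} cooled by t is {a - t | b + t}.
Cooling amount: t = 4
Cooled Left option: 19 - 4 = 15
Cooled Right option: -1 + 4 = 3
Cooled game: {15 | 3}
Left option = 15

15


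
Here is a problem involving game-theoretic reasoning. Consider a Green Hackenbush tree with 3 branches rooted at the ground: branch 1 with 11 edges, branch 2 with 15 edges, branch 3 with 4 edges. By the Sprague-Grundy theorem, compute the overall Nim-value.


The tree has 3 branches from the ground vertex.
In Green Hackenbush, the Nim-value of a simple path of length k is k.
Branch 1: length 11, Nim-value = 11
Branch 2: length 15, Nim-value = 15
Branch 3: length 4, Nim-value = 4
Total Nim-value = XOR of all branch values:
0 XOR 11 = 11
11 XOR 15 = 4
4 XOR 4 = 0
Nim-value of the tree = 0

0


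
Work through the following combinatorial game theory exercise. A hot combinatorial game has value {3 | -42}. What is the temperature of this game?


The game is {3 | -42}, a switch {a | b} with numbers a > b.
Cooling {a | b} by t gives {a - t | b + t}, which stops being hot when a - t = b + t, i.e. at t = (a - b)/2. So the temperature of a switch is (a - b)/2.
Temperature = (Left option - Right option) / 2
= (3 - (-42)) / 2
= 45 / 2
= 45/2

45/2


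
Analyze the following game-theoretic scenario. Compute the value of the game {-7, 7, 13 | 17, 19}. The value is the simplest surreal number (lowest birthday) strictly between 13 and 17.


Left options: {-7, 7, 13}, max = 13
Right options: {17, 19}, min = 17
All options are numbers and max(Left) < min(Right), so by the simplicity theorem the value is the simplest (earliest-born) number strictly between 13 and 17.
Integers 14 through 16 all lie strictly between 13 and 17.
Among integers, the simplest (lowest birthday = smallest |n|; 0 is born on day 0, +-n on day n) is 14.
No non-integer in the interval can be simpler: if x is a non-integer in the interval, then floor(x) or ceil(x) also lies in the interval (the interval contains an integer), and both are proper prefixes of x's sign expansion, i.e. born earlier. So the game value is 14.
Game value = 14

14


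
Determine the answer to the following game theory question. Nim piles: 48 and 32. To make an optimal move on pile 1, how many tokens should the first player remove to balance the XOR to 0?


Piles: 48 and 32
Current XOR: 48 XOR 32 = 16 (non-zero, so this is an N-position).
To make the XOR zero, we need to find a move that balances the piles.
For pile 1 (size 48): target = 48 XOR 16 = 32
We reduce pile 1 from 48 to 32.
Tokens removed: 48 - 32 = 16
Verification: 32 XOR 32 = 0

16


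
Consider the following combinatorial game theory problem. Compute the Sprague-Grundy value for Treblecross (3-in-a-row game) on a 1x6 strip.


Treblecross: place X on empty cells; 3-in-a-row wins.
Playing within two cells of an existing X lets the opponent win at once, so sensible play treats the cells i-2..i+2 around each X as dead. The player left with no safe cell loses, so this is a normal-play take-away game on strips of safe cells.
Placing X at cell i (0-indexed) of a strip of k safe cells leaves independent strips of sizes max(0, i-2) and max(0, k-i-3). Hence G(k) = mex{ G(max(0,i-2)) XOR G(max(0,k-i-3)) : 0 <= i < k }, with G(0) = 0.
G(1): splits (0,0):0^0=0 -> mex({0}) = 1
G(2): splits (0,0):0^0=0 -> mex({0}) = 1
G(3): splits (0,0):0^0=0 -> mex({0}) = 1
G(4): splits (0,1):0^1=1 (0,0):0^0=0 -> mex({0, 1}) = 2
G(5): splits (0,2):0^1=1 (0,1):0^1=1 (0,0):0^0=0 -> mex({0, 1}) = 2
G(6) = mex({1}) = 0
Therefore G(6) = 0.

0


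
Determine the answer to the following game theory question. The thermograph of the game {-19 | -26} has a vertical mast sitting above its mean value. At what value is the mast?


Game = {-19 | -26}, a switch {a | b} with numbers a > b.
Its thermograph has left wall a - t and right wall b + t, which meet at t = (a - b)/2, where both equal (a + b)/2. So the mast (mean value) is at (a + b)/2.
Mean = (-19 + (-26))/2 = -45/2 = -45/2

-45/2


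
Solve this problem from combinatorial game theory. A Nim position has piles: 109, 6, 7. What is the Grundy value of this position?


We need the XOR (exclusive or) of all pile sizes.
After XOR-ing pile 1 (size 109): 0 XOR 109 = 109
After XOR-ing pile 2 (size 6): 109 XOR 6 = 107
After XOR-ing pile 3 (size 7): 107 XOR 7 = 108
The Nim-value of this position is 108.

108


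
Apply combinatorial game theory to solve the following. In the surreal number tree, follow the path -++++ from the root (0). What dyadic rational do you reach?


Sign expansion: -++++
Rule: track bounds (lo, hi), initially (-inf, +inf). On '+', the current value becomes lo and we move to the simplest number in (value, hi): value + 1 if hi = +inf, otherwise the midpoint (value + hi)/2. On '-', the current value becomes hi and we move to value - 1 if lo = -inf, otherwise the midpoint (lo + value)/2.
Start at 0.
Step 1: sign = -, move left. Bounds: (-inf, 0). Value = -1
Step 2: sign = +, move right. Bounds: (-1, 0). Value = -1/2
Step 3: sign = +, move right. Bounds: (-1/2, 0). Value = -1/4
Step 4: sign = +, move right. Bounds: (-1/4, 0). Value = -1/8
Step 5: sign = +, move right. Bounds: (-1/8, 0). Value = -1/16
The surreal number with sign expansion -++++ is -1/16.

-1/16


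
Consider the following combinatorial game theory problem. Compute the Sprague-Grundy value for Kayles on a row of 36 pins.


Kayles: a move removes 1 or 2 adjacent pins from a contiguous row.
Removing pins from a row of k leaves two independent rows (a, b) with a + b = k - 1 (one pin) or a + b = k - 2 (two pins); an end removal gives a = 0.
By Sprague-Grundy, G(k) = mex{ G(a) XOR G(b) } over all these splits. G(0) = 0.
G(1): splits (0,0):0^0=0 -> mex({0}) = 1
G(2): splits (0,1):0^1=1 (0,0):0^0=0 -> mex({0, 1}) = 2
G(3): splits (0,2):0^2=2 (1,1):1^1=0 (0,1):0^1=1 -> mex({0, 1, 2}) = 3
G(4): splits (0,3):0^3=3 (1,2):1^2=3 (0,2):0^2=2 (1,1):1^1=0 -> mex({0, 2, 3}) = 1
G(5): splits (0,4):0^1=1 (1,3):1^3=2 (2,2):2^2=0 (0,3):0^3=3 (1,2):1^2=3 -> mex({0, 1, 2, 3}) = 4
G(6) = mex({0, 1, 2, 4}) = 3
G(7) = mex({0, 1, 3, 4, 5}) = 2
G(8) = mex({0, 2, 3, 5, 6}) = 1
G(9) = mex({0, 1, 2, 3, 6, 7}) = 4
G(10) = mex({0, 1, 3, 4, 5, 7}) = 2
G(11) = mex({0, 1, 2, 3, 4, 5}) = 6
G(12) = mex({0, 1, 2, 3, 5, 6, 7}) = 4
G(13) = mex({0, 2, 3, 4, 6, 7}) = 1
G(14) = mex({0, 1, 4, 5, 6, 7}) = 2
G(15) = mex({0, 1, 2, 3, 4, 5, 6}) = 7
G(16) = mex({0, 2, 3, 5, 6, 7}) = 1
G(17) = mex({0, 1, 2, 3, 5, 6, 7}) = 4
G(18) = mex({0, 1, 2, 4, 5, 6}) = 3
G(19) = mex({0, 1, 3, 4, 5, 7}) = 2
G(20) = mex({0, 2, 3, 4, 5, 6, 7}) = 1
G(21) = mex({0, 1, 2, 3, 5, 6, 7}) = 4
G(22) = mex({0, 1, 2, 3, 4, 5, 7}) = 6
G(23) = mex({0, 1, 2, 3, 4, 5, 6}) = 7
G(24) = mex({0, 1, 2, 3, 5, 6, 7}) = 4
G(25) = mex({0, 2, 3, 4, 6, 7}) = 1
G(26) = mex({0, 1, 3, 4, 5, 6, 7}) = 2
G(27) = mex({0, 1, 2, 3, 4, 5, 6, 7}) = 8
G(28) = mex({0, 1, 2, 3, 4, 6, 7, 8}) = 5
G(29) = mex({0, 1, 2, 3, 5, 6, 7, 8, 9}) = 4
G(30) = mex({0, 1, 2, 3, 4, 5, 6, 9, 10}) = 7
G(31) = mex({0, 1, 3, 4, 5, 7, 10, 11}) = 2
G(32) = mex({0, 2, 3, 4, 5, 6, 7, 9, 11}) = 1
G(33) = mex({0, 1, 2, 3, 4, 5, 6, 7, 9, 12}) = 8
G(34) = mex({0, 1, 2, 3, 4, 5, 7, 8, 11, 12}) = 6
G(35) = mex({0, 1, 2, 3, 4, 5, 6, 8, 9, 10, 11}) = 7
G(36) = mex({0, 1, 2, 3, 5, 6, 7, 9, 10}) = 4
Therefore G(36) = 4.

4


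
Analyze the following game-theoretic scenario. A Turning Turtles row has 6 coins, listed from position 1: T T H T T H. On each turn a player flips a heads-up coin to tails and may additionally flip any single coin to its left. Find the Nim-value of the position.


Coins: T T H T T H
Key fact: a single head at position k behaves exactly like a Nim heap of size k (turning it to T and optionally flipping a coin at j < k corresponds to moving the heap from k to j, or to 0), and heads combine as a disjunctive sum (two heads at the same place would cancel, matching j XOR j = 0). So the Nim-value is the XOR of the 1-indexed positions of the heads.
Face-up positions (1-indexed): [3, 6]
XOR 0 with 3: 0 XOR 3 = 3
XOR 3 with 6: 3 XOR 6 = 5
Nim-value = 5

5


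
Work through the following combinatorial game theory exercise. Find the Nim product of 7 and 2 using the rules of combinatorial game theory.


Nim multiplication is bilinear over XOR: (u XOR v) * w = (u*w) XOR (v*w).
So we split each operand into its bit components and XOR the pairwise Nim products.
7 = 1 + 2 + 4 (as XOR of powers of 2).
2 = 2 (as XOR of powers of 2).
Using the standard Nim-product table on single bits:
  2*2 = 3,   2*4 = 8,   2*8 = 12,
  4*4 = 6,   4*8 = 11,  8*8 = 13,
and  1*x = x (identity), k*l = l*k (commutative).
Pairwise Nim products:
  1 * 2 = 2
  2 * 2 = 3
  4 * 2 = 8
XOR them: 2 XOR 3 XOR 8 = 9.
Result: 7 * 2 = 9 (in Nim).

9


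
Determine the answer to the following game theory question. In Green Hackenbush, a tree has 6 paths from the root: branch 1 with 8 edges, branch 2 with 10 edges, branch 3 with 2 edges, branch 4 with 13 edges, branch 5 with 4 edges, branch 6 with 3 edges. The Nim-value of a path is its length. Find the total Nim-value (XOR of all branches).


The tree has 6 branches from the ground vertex.
In Green Hackenbush, the Nim-value of a simple path of length k is k.
Branch 1: length 8, Nim-value = 8
Branch 2: length 10, Nim-value = 10
Branch 3: length 2, Nim-value = 2
Branch 4: length 13, Nim-value = 13
Branch 5: length 4, Nim-value = 4
Branch 6: length 3, Nim-value = 3
Total Nim-value = XOR of all branch values:
0 XOR 8 = 8
8 XOR 10 = 2
2 XOR 2 = 0
0 XOR 13 = 13
13 XOR 4 = 9
9 XOR 3 = 10
Nim-value of the tree = 10

10


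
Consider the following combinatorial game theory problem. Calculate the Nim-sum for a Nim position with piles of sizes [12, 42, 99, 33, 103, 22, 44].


We need the XOR (exclusive or) of all pile sizes.
After XOR-ing pile 1 (size 12): 0 XOR 12 = 12
After XOR-ing pile 2 (size 42): 12 XOR 42 = 38
After XOR-ing pile 3 (size 99): 38 XOR 99 = 69
After XOR-ing pile 4 (size 33): 69 XOR 33 = 100
After XOR-ing pile 5 (size 103): 100 XOR 103 = 3
After XOR-ing pile 6 (size 22): 3 XOR 22 = 21
After XOR-ing pile 7 (size 44): 21 XOR 44 = 57
The Nim-value of this position is 57.

57


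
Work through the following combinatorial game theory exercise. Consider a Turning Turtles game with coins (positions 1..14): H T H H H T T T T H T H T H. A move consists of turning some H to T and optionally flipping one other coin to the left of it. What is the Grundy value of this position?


Coins: H T H H H T T T T H T H T H
Key fact: a single head at position k behaves exactly like a Nim heap of size k (turning it to T and optionally flipping a coin at j < k corresponds to moving the heap from k to j, or to 0), and heads combine as a disjunctive sum (two heads at the same place would cancel, matching j XOR j = 0). So the Nim-value is the XOR of the 1-indexed positions of the heads.
Face-up positions (1-indexed): [1, 3, 4, 5, 10, 12, 14]
XOR 0 with 1: 0 XOR 1 = 1
XOR 1 with 3: 1 XOR 3 = 2
XOR 2 with 4: 2 XOR 4 = 6
XOR 6 with 5: 6 XOR 5 = 3
XOR 3 with 10: 3 XOR 10 = 9
XOR 9 with 12: 9 XOR 12 = 5
XOR 5 with 14: 5 XOR 14 = 11
Nim-value = 11

11


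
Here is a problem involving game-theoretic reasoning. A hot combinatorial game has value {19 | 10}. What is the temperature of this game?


The game is {19 | 10}, a switch {a | b} with numbers a > b.
Cooling {a | b} by t gives {a - t | b + t}, which stops being hot when a - t = b + t, i.e. at t = (a - b)/2. So the temperature of a switch is (a - b)/2.
Temperature = (Left option - Right option) / 2
= (19 - (10)) / 2
= 9 / 2
= 9/2

9/2


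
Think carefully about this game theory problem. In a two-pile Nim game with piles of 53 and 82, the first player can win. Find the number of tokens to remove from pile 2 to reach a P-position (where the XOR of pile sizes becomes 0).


Piles: 53 and 82
Current XOR: 53 XOR 82 = 103 (non-zero, so this is an N-position).
To make the XOR zero, we need to find a move that balances the piles.
For pile 2 (size 82): target = 82 XOR 103 = 53
We reduce pile 2 from 82 to 53.
Tokens removed: 82 - 53 = 29
Verification: 53 XOR 53 = 0

29


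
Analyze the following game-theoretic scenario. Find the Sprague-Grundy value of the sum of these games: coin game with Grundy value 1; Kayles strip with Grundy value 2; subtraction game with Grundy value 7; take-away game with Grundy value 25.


By the Sprague-Grundy theorem, the Grundy value of a sum of games is the XOR of individual Grundy values.
coin game: Grundy value = 1. Running XOR: 0 XOR 1 = 1
Kayles strip: Grundy value = 2. Running XOR: 1 XOR 2 = 3
subtraction game: Grundy value = 7. Running XOR: 3 XOR 7 = 4
take-away game: Grundy value = 25. Running XOR: 4 XOR 25 = 29
The combined Grundy value is 29.

29


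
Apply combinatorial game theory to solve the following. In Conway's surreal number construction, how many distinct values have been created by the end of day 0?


Day 0: {|} = 0 is born. Count = 1.
Day n: the number of surreal numbers born by day n is 2^(n+1) - 1.
By day 0: 2^1 - 1 = 1
By day 0: 1 surreal numbers.

1


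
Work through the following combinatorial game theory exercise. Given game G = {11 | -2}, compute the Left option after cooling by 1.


Original game: {11 | -2} (a switch {a | b} with a > b).
Cooling by t (for t below the temperature (a - b)/2 = 13/2) taxes each move by t: {a | b} cooled by t is {a - t | b + t}.
Cooling amount: t = 1
Cooled Left option: 11 - 1 = 10
Cooled Right option: -2 + 1 = -1
Cooled game: {10 | -1}
Left option = 10

10


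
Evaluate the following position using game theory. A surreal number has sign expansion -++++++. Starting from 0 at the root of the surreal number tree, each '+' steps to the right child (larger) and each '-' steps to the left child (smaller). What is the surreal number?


Sign expansion: -++++++
Rule: track bounds (lo, hi), initially (-inf, +inf). On '+', the current value becomes lo and we move to the simplest number in (value, hi): value + 1 if hi = +inf, otherwise the midpoint (value + hi)/2. On '-', the current value becomes hi and we move to value - 1 if lo = -inf, otherwise the midpoint (lo + value)/2.
Start at 0.
Step 1: sign = -, move left. Bounds: (-inf, 0). Value = -1
Step 2: sign = +, move right. Bounds: (-1, 0). Value = -1/2
Step 3: sign = +, move right. Bounds: (-1/2, 0). Value = -1/4
Step 4: sign = +, move right. Bounds: (-1/4, 0). Value = -1/8
Step 5: sign = +, move right. Bounds: (-1/8, 0). Value = -1/16
Step 6: sign = +, move right. Bounds: (-1/16, 0). Value = -1/32
Step 7: sign = +, move right. Bounds: (-1/32, 0). Value = -1/64
The surreal number with sign expansion -++++++ is -1/64.

-1/64


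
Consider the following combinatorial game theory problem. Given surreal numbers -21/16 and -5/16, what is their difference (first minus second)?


x = -21/16, y = -5/16
Converting to common denominator: 16
x = -21/16, y = -5/16
x - y = -21/16 - -5/16 = -1

-1


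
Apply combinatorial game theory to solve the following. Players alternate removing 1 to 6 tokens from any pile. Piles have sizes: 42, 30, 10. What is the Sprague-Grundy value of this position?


Subtraction set: {1, 2, 3, 4, 5, 6}
For this subtraction set, G(n) = n mod 7 (period = max + 1 = 7).
Pile 1 (size 42): G(42) = 42 mod 7 = 0
Pile 2 (size 30): G(30) = 30 mod 7 = 2
Pile 3 (size 10): G(10) = 10 mod 7 = 3
Total Grundy value = XOR of all: 0 XOR 2 XOR 3 = 1

1


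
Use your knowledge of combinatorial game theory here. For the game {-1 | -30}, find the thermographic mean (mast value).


Game = {-1 | -30}, a switch {a | b} with numbers a > b.
Its thermograph has left wall a - t and right wall b + t, which meet at t = (a - b)/2, where both equal (a + b)/2. So the mast (mean value) is at (a + b)/2.
Mean = (-1 + (-30))/2 = -31/2 = -31/2

-31/2


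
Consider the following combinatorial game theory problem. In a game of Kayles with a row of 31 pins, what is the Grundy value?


Kayles: a move removes 1 or 2 adjacent pins from a contiguous row.
Removing pins from a row of k leaves two independent rows (a, b) with a + b = k - 1 (one pin) or a + b = k - 2 (two pins); an end removal gives a = 0.
By Sprague-Grundy, G(k) = mex{ G(a) XOR G(b) } over all these splits. G(0) = 0.
G(1): splits (0,0):0^0=0 -> mex({0}) = 1
G(2): splits (0,1):0^1=1 (0,0):0^0=0 -> mex({0, 1}) = 2
G(3): splits (0,2):0^2=2 (1,1):1^1=0 (0,1):0^1=1 -> mex({0, 1, 2}) = 3
G(4): splits (0,3):0^3=3 (1,2):1^2=3 (0,2):0^2=2 (1,1):1^1=0 -> mex({0, 2, 3}) = 1
G(5): splits (0,4):0^1=1 (1,3):1^3=2 (2,2):2^2=0 (0,3):0^3=3 (1,2):1^2=3 -> mex({0, 1, 2, 3}) = 4
G(6) = mex({0, 1, 2, 4}) = 3
G(7) = mex({0, 1, 3, 4, 5}) = 2
G(8) = mex({0, 2, 3, 5, 6}) = 1
G(9) = mex({0, 1, 2, 3, 6, 7}) = 4
G(10) = mex({0, 1, 3, 4, 5, 7}) = 2
G(11) = mex({0, 1, 2, 3, 4, 5}) = 6
G(12) = mex({0, 1, 2, 3, 5, 6, 7}) = 4
G(13) = mex({0, 2, 3, 4, 6, 7}) = 1
G(14) = mex({0, 1, 4, 5, 6, 7}) = 2
G(15) = mex({0, 1, 2, 3, 4, 5, 6}) = 7
G(16) = mex({0, 2, 3, 5, 6, 7}) = 1
G(17) = mex({0, 1, 2, 3, 5, 6, 7}) = 4
G(18) = mex({0, 1, 2, 4, 5, 6}) = 3
G(19) = mex({0, 1, 3, 4, 5, 7}) = 2
G(20) = mex({0, 2, 3, 4, 5, 6, 7}) = 1
G(21) = mex({0, 1, 2, 3, 5, 6, 7}) = 4
G(22) = mex({0, 1, 2, 3, 4, 5, 7}) = 6
G(23) = mex({0, 1, 2, 3, 4, 5, 6}) = 7
G(24) = mex({0, 1, 2, 3, 5, 6, 7}) = 4
G(25) = mex({0, 2, 3, 4, 6, 7}) = 1
G(26) = mex({0, 1, 3, 4, 5, 6, 7}) = 2
G(27) = mex({0, 1, 2, 3, 4, 5, 6, 7}) = 8
G(28) = mex({0, 1, 2, 3, 4, 6, 7, 8}) = 5
G(29) = mex({0, 1, 2, 3, 5, 6, 7, 8, 9}) = 4
G(30) = mex({0, 1, 2, 3, 4, 5, 6, 9, 10}) = 7
G(31) = mex({0, 1, 3, 4, 5, 7, 10, 11}) = 2
Therefore G(31) = 2.

2


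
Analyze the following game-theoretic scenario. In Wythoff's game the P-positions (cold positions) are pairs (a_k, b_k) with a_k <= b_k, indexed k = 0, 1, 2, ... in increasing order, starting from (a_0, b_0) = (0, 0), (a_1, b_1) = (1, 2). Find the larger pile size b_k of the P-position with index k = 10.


By Wythoff's theorem, a_k = floor(k * phi) and b_k = floor(k * phi^2) = a_k + k, where phi = (1 + sqrt(5))/2 is the golden ratio.
phi = (1 + sqrt(5))/2 = 1.618034
phi^2 = phi + 1 = 2.618034
k = 10
k * phi^2 = 10 * 2.618034 = 26.180340
b_10 = floor(k * phi^2) = 26 (check: a_10 + k = 16 + 10 = 26)

26


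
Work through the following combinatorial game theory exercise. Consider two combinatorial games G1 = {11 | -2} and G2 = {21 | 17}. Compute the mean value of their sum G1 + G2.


G1 = {11 | -2}, G2 = {21 | 17}
Each is a switch {a | b} with numbers a > b; its mean value is (a + b)/2, and mean value is additive over game sums: m(G1 + G2) = m(G1) + m(G2).
Mean of G1 = (11 + (-2))/2 = 9/2 = 9/2
Mean of G2 = (21 + (17))/2 = 38/2 = 19
Mean of G1 + G2 = 9/2 + 19 = 47/2

47/2


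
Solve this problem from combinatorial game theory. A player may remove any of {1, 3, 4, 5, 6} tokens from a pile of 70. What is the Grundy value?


The subtraction set is S = {1, 3, 4, 5, 6}.
G(k) = mex{ G(k - s) : s in S, s <= k }. We compute iteratively: G(0) = 0.
G(1) = mex({0}) = 1
G(2) = mex({1}) = 0
G(3) = mex({0}) = 1
G(4) = mex({0, 1}) = 2
G(5) = mex({0, 1, 2}) = 3
G(6) = mex({0, 1, 3}) = 2
G(7) = mex({0, 1, 2}) = 3
G(8) = mex({0, 1, 2, 3}) = 4
G(9) = mex({1, 2, 3, 4}) = 0
G(10) = mex({0, 2, 3}) = 1
G(11) = mex({1, 2, 3, 4}) = 0
G(12) = mex({0, 2, 3, 4}) = 1
G(13) = mex({0, 1, 3, 4}) = 2
G(14) = mex({0, 1, 2, 4}) = 3
Observe that G(9)..G(14) = 0, 1, 0, 1, 2, 3 repeats G(0)..G(5) = 0, 1, 0, 1, 2, 3.
For k >= max(S) = 6, G(k) is determined by the previous 6 values G(k-6)..G(k-1); a window of 6 consecutive values has recurred shifted by 9, so by induction G(k + 9) = G(k) for all k >= 0: the sequence is periodic from the start with period 9.
One period: G(0..8) = 0, 1, 0, 1, 2, 3, 2, 3, 4.
70 mod 9 = 7, so G(70) = G(7) = 3.

3


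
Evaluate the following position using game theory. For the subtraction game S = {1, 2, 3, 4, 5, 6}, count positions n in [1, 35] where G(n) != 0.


Subtraction set S = {1, 2, 3, 4, 5, 6}, so G(n) = n mod 7.
G(n) = 0 when n is a multiple of 7.
Multiples of 7 in [1, 35]: 5
N-positions (nonzero Grundy) = 35 - 5 = 30

30


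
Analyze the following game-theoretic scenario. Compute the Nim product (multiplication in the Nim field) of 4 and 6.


Nim multiplication is bilinear over XOR: (u XOR v) * w = (u*w) XOR (v*w).
So we split each operand into its bit components and XOR the pairwise Nim products.
4 = 4 (as XOR of powers of 2).
6 = 2 + 4 (as XOR of powers of 2).
Using the standard Nim-product table on single bits:
  2*2 = 3,   2*4 = 8,   2*8 = 12,
  4*4 = 6,   4*8 = 11,  8*8 = 13,
and  1*x = x (identity), k*l = l*k (commutative).
Pairwise Nim products:
  4 * 2 = 8
  4 * 4 = 6
XOR them: 8 XOR 6 = 14.
Result: 4 * 6 = 14 (in Nim).

14


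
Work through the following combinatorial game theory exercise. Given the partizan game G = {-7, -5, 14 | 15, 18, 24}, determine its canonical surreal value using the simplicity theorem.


Left options: {-7, -5, 14}, max = 14
Right options: {15, 18, 24}, min = 15
All options are numbers and max(Left) < min(Right), so by the simplicity theorem the value is the simplest (earliest-born) number strictly between 14 and 15.
No integer lies strictly between 14 and 15, so the value is the dyadic rational m/2^k in the interval with the smallest k (then m odd); search k = 1, 2, ...:
Denominator 2: 29/2 lies strictly between 14 and 15 -- found.
The simplest number in the interval is 29/2.
Game value = 29/2

29/2


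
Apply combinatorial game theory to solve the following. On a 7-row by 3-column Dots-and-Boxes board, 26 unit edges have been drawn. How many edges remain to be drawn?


Grid: 7 x 3 boxes, i.e. 8 rows and 4 columns of dots.
Horizontal edges: (rows + 1) * cols = 8 * 3 = 24
Vertical edges: rows * (cols + 1) = 7 * 4 = 28
Total edges: 24 + 28 = 52
Edges drawn: 26
Remaining: 52 - 26 = 26

26


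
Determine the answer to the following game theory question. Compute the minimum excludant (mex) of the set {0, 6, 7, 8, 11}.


Set = {0, 6, 7, 8, 11}
0 is in the set.
1 is NOT in the set. This is the mex.
mex = 1

1


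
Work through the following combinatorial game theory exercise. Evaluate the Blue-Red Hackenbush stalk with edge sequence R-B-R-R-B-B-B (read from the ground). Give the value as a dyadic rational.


Edges (from ground): R-B-R-R-B-B-B
By Berlekamp's sign-expansion rule, a Blue-Red Hackenbush stalk has the value of the surreal number whose sign sequence is the edge sequence with B -> + and R -> -.
Sign sequence: -+--+++
Trace the sign expansion in the surreal number tree, starting from 0:
Edge 1: R (sign -) -> bounds (-inf, 0), value = -1
Edge 2: B (sign +) -> bounds (-1, 0), value = -1/2
Edge 3: R (sign -) -> bounds (-1, -1/2), value = -3/4
Edge 4: R (sign -) -> bounds (-1, -3/4), value = -7/8
Edge 5: B (sign +) -> bounds (-7/8, -3/4), value = -13/16
Edge 6: B (sign +) -> bounds (-13/16, -3/4), value = -25/32
Edge 7: B (sign +) -> bounds (-25/32, -3/4), value = -49/64
Game value = -49/64

-49/64


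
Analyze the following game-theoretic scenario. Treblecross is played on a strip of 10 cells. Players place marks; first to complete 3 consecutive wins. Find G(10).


Treblecross: place X on empty cells; 3-in-a-row wins.
Playing within two cells of an existing X lets the opponent win at once, so sensible play treats the cells i-2..i+2 around each X as dead. The player left with no safe cell loses, so this is a normal-play take-away game on strips of safe cells.
Placing X at cell i (0-indexed) of a strip of k safe cells leaves independent strips of sizes max(0, i-2) and max(0, k-i-3). Hence G(k) = mex{ G(max(0,i-2)) XOR G(max(0,k-i-3)) : 0 <= i < k }, with G(0) = 0.
G(1): splits (0,0):0^0=0 -> mex({0}) = 1
G(2): splits (0,0):0^0=0 -> mex({0}) = 1
G(3): splits (0,0):0^0=0 -> mex({0}) = 1
G(4): splits (0,1):0^1=1 (0,0):0^0=0 -> mex({0, 1}) = 2
G(5): splits (0,2):0^1=1 (0,1):0^1=1 (0,0):0^0=0 -> mex({0, 1}) = 2
G(6) = mex({1}) = 0
G(7) = mex({0, 1, 2}) = 3
G(8) = mex({0, 1, 2}) = 3
G(9) = mex({0, 2}) = 1
G(10) = mex({0, 2, 3}) = 1
Therefore G(10) = 1.

1


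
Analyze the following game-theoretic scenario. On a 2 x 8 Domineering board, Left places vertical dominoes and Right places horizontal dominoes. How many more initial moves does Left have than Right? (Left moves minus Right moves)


Board is 2 x 8 (rows x cols).
Left (vertical) placements: (rows-1) * cols = 1 * 8 = 8
Right (horizontal) placements: rows * (cols-1) = 2 * 7 = 14
Advantage = Left - Right = 8 - 14 = -6

-6


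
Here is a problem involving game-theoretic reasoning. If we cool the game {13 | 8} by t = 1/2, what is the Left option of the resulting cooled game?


Original game: {13 | 8} (a switch {a | b} with a > b).
Cooling by t (for t below the temperature (a - b)/2 = 5/2) taxes each move by t: {a | b} cooled by t is {a - t | b + t}.
Cooling amount: t = 1/2
Cooled Left option: 13 - 1/2 = 25/2
Cooled Right option: 8 + 1/2 = 17/2
Cooled game: {25/2 | 17/2}
Left option = 25/2

25/2


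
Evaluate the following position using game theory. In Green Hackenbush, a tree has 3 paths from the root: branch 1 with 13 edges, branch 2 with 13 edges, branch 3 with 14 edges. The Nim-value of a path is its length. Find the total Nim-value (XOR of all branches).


The tree has 3 branches from the ground vertex.
In Green Hackenbush, the Nim-value of a simple path of length k is k.
Branch 1: length 13, Nim-value = 13
Branch 2: length 13, Nim-value = 13
Branch 3: length 14, Nim-value = 14
Total Nim-value = XOR of all branch values:
0 XOR 13 = 13
13 XOR 13 = 0
0 XOR 14 = 14
Nim-value of the tree = 14

14


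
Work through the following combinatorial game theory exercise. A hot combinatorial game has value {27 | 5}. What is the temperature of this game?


The game is {27 | 5}, a switch {a | b} with numbers a > b.
Cooling {a | b} by t gives {a - t | b + t}, which stops being hot when a - t = b + t, i.e. at t = (a - b)/2. So the temperature of a switch is (a - b)/2.
Temperature = (Left option - Right option) / 2
= (27 - (5)) / 2
= 22 / 2
= 11

11


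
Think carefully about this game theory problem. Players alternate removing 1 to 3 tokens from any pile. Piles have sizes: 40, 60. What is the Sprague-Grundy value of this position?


Subtraction set: {1, 2, 3}
For this subtraction set, G(n) = n mod 4 (period = max + 1 = 4).
Pile 1 (size 40): G(40) = 40 mod 4 = 0
Pile 2 (size 60): G(60) = 60 mod 4 = 0
Total Grundy value = XOR of all: 0 XOR 0 = 0

0


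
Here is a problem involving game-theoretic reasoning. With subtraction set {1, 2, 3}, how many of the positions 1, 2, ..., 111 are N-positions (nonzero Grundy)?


Subtraction set S = {1, 2, 3}, so G(n) = n mod 4.
G(n) = 0 when n is a multiple of 4.
Multiples of 4 in [1, 111]: 27
N-positions (nonzero Grundy) = 111 - 27 = 84

84


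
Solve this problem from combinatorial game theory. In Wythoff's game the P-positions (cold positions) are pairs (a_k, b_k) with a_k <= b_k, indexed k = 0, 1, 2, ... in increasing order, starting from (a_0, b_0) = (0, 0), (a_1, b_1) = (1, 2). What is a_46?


By Wythoff's theorem, a_k = floor(k * phi) and b_k = floor(k * phi^2) = a_k + k, where phi = (1 + sqrt(5))/2 is the golden ratio.
phi = (1 + sqrt(5))/2 = 1.618034
k = 46
k * phi = 46 * 1.618034 = 74.429563
a_46 = floor(k * phi) = 74

74


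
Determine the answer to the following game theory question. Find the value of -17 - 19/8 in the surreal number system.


x = -17, y = 19/8
Converting to common denominator: 8
x = -136/8, y = 19/8
x - y = -17 - 19/8 = -155/8

-155/8


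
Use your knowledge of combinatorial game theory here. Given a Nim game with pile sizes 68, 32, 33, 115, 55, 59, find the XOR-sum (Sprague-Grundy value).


We need the XOR (exclusive or) of all pile sizes.
After XOR-ing pile 1 (size 68): 0 XOR 68 = 68
After XOR-ing pile 2 (size 32): 68 XOR 32 = 100
After XOR-ing pile 3 (size 33): 100 XOR 33 = 69
After XOR-ing pile 4 (size 115): 69 XOR 115 = 54
After XOR-ing pile 5 (size 55): 54 XOR 55 = 1
After XOR-ing pile 6 (size 59): 1 XOR 59 = 58
The Nim-value of this position is 58.

58


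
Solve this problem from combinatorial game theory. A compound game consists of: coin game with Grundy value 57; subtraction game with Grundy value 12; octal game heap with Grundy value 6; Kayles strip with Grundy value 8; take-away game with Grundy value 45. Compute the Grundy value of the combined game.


By the Sprague-Grundy theorem, the Grundy value of a sum of games is the XOR of individual Grundy values.
coin game: Grundy value = 57. Running XOR: 0 XOR 57 = 57
subtraction game: Grundy value = 12. Running XOR: 57 XOR 12 = 53
octal game heap: Grundy value = 6. Running XOR: 53 XOR 6 = 51
Kayles strip: Grundy value = 8. Running XOR: 51 XOR 8 = 59
take-away game: Grundy value = 45. Running XOR: 59 XOR 45 = 22
The combined Grundy value is 22.

22


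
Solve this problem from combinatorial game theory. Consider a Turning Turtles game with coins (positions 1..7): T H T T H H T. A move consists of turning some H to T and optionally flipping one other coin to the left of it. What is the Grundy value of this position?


Coins: T H T T H H T
Key fact: a single head at position k behaves exactly like a Nim heap of size k (turning it to T and optionally flipping a coin at j < k corresponds to moving the heap from k to j, or to 0), and heads combine as a disjunctive sum (two heads at the same place would cancel, matching j XOR j = 0). So the Nim-value is the XOR of the 1-indexed positions of the heads.
Face-up positions (1-indexed): [2, 5, 6]
XOR 0 with 2: 0 XOR 2 = 2
XOR 2 with 5: 2 XOR 5 = 7
XOR 7 with 6: 7 XOR 6 = 1
Nim-value = 1

1


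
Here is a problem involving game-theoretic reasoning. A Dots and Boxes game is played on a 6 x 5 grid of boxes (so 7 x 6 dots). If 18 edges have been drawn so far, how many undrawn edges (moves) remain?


Grid: 6 x 5 boxes, i.e. 7 rows and 6 columns of dots.
Horizontal edges: (rows + 1) * cols = 7 * 5 = 35
Vertical edges: rows * (cols + 1) = 6 * 6 = 36
Total edges: 35 + 36 = 71
Edges drawn: 18
Remaining: 71 - 18 = 53

53


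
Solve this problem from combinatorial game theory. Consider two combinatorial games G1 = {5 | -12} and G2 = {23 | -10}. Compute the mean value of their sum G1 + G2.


G1 = {5 | -12}, G2 = {23 | -10}
Each is a switch {a | b} with numbers a > b; its mean value is (a + b)/2, and mean value is additive over game sums: m(G1 + G2) = m(G1) + m(G2).
Mean of G1 = (5 + (-12))/2 = -7/2 = -7/2
Mean of G2 = (23 + (-10))/2 = 13/2 = 13/2
Mean of G1 + G2 = -7/2 + 13/2 = 3

3


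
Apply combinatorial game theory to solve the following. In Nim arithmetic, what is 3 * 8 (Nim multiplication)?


Nim multiplication is bilinear over XOR: (u XOR v) * w = (u*w) XOR (v*w).
So we split each operand into its bit components and XOR the pairwise Nim products.
3 = 1 + 2 (as XOR of powers of 2).
8 = 8 (as XOR of powers of 2).
Using the standard Nim-product table on single bits:
  2*2 = 3,   2*4 = 8,   2*8 = 12,
  4*4 = 6,   4*8 = 11,  8*8 = 13,
and  1*x = x (identity), k*l = l*k (commutative).
Pairwise Nim products:
  1 * 8 = 8
  2 * 8 = 12
XOR them: 8 XOR 12 = 4.
Result: 3 * 8 = 4 (in Nim).

4


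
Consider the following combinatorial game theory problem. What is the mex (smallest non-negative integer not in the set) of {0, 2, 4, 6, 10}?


Set = {0, 2, 4, 6, 10}
0 is in the set.
1 is NOT in the set. This is the mex.
mex = 1

1


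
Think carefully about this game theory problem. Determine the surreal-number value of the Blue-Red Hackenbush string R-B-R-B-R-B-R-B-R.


Edges (from ground): R-B-R-B-R-B-R-B-R
By Berlekamp's sign-expansion rule, a Blue-Red Hackenbush stalk has the value of the surreal number whose sign sequence is the edge sequence with B -> + and R -> -.
Sign sequence: -+-+-+-+-
Trace the sign expansion in the surreal number tree, starting from 0:
Edge 1: R (sign -) -> bounds (-inf, 0), value = -1
Edge 2: B (sign +) -> bounds (-1, 0), value = -1/2
Edge 3: R (sign -) -> bounds (-1, -1/2), value = -3/4
Edge 4: B (sign +) -> bounds (-3/4, -1/2), value = -5/8
Edge 5: R (sign -) -> bounds (-3/4, -5/8), value = -11/16
Edge 6: B (sign +) -> bounds (-11/16, -5/8), value = -21/32
Edge 7: R (sign -) -> bounds (-11/16, -21/32), value = -43/64
Edge 8: B (sign +) -> bounds (-43/64, -21/32), value = -85/128
Edge 9: R (sign -) -> bounds (-43/64, -85/128), value = -171/256
Game value = -171/256

-171/256


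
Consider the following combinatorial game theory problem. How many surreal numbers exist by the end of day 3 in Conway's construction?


Day 0: {|} = 0 is born. Count = 1.
Day n: the number of surreal numbers born by day n is 2^(n+1) - 1.
By day 0: 2^1 - 1 = 1
By day 1: 2^2 - 1 = 3
By day 2: 2^3 - 1 = 7
By day 3: 2^4 - 1 = 15
By day 3: 15 surreal numbers.

15


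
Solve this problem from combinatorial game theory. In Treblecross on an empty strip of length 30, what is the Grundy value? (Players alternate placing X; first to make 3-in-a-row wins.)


Treblecross: place X on empty cells; 3-in-a-row wins.
Playing within two cells of an existing X lets the opponent win at once, so sensible play treats the cells i-2..i+2 around each X as dead. The player left with no safe cell loses, so this is a normal-play take-away game on strips of safe cells.
Placing X at cell i (0-indexed) of a strip of k safe cells leaves independent strips of sizes max(0, i-2) and max(0, k-i-3). Hence G(k) = mex{ G(max(0,i-2)) XOR G(max(0,k-i-3)) : 0 <= i < k }, with G(0) = 0.
G(1): splits (0,0):0^0=0 -> mex({0}) = 1
G(2): splits (0,0):0^0=0 -> mex({0}) = 1
G(3): splits (0,0):0^0=0 -> mex({0}) = 1
G(4): splits (0,1):0^1=1 (0,0):0^0=0 -> mex({0, 1}) = 2
G(5): splits (0,2):0^1=1 (0,1):0^1=1 (0,0):0^0=0 -> mex({0, 1}) = 2
G(6) = mex({1}) = 0
G(7) = mex({0, 1, 2}) = 3
G(8) = mex({0, 1, 2}) = 3
G(9) = mex({0, 2}) = 1
G(10) = mex({0, 2, 3}) = 1
G(11) = mex({0, 3}) = 1
G(12) = mex({1, 3}) = 0
G(13) = mex({0, 1, 2, 3}) = 4
G(14) = mex({0, 1, 2}) = 3
G(15) = mex({0, 1, 2}) = 3
G(16) = mex({0, 1, 2, 4}) = 3
G(17) = mex({0, 1, 3, 4}) = 2
G(18) = mex({0, 1, 3, 4}) = 2
G(19) = mex({0, 1, 3, 5}) = 2
G(20) = mex({0, 1, 2, 3, 5}) = 4
G(21) = mex({0, 1, 2, 3, 5}) = 4
G(22) = mex({1, 2, 6}) = 0
G(23) = mex({0, 1, 2, 3, 4, 6}) = 5
G(24) = mex({0, 1, 2, 3, 4}) = 5
G(25) = mex({0, 1, 3, 4, 7}) = 2
G(26) = mex({0, 1, 3, 4, 5, 7}) = 2
G(27) = mex({0, 1, 3, 5}) = 2
G(28) = mex({0, 1, 2, 5}) = 3
G(29) = mex({0, 1, 2, 4, 5, 6}) = 3
G(30) = mex({1, 2, 4, 6}) = 0
Therefore G(30) = 0.

0
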